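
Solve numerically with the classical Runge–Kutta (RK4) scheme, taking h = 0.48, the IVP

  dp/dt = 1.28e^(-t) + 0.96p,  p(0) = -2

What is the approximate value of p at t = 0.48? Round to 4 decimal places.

RK4: k1 = f(t_n, p_n); k2 = f(t_n + h/2, p_n + (h/2)·k1); k3 = f(t_n + h/2, p_n + (h/2)·k2); k4 = f(t_n + h, p_n + h·k3); p_{n+1} = p_n + (h/6)·(k1 + 2k2 + 2k3 + k4).
t=0.000000, p=-2.000000:
  k1 = f(0.000000, -2.000000) = -0.640000
  k2 = f(0.240000, -2.153600) = -1.060572
  k3 = f(0.240000, -2.254537) = -1.157472
  k4 = f(0.480000, -2.555587) = -1.661320
  p ← -2.000000 + (0.48/6)·(k1 + 2k2 + 2k3 + k4) = -2.538993
p(0.48) ≈ -2.5390

-2.5390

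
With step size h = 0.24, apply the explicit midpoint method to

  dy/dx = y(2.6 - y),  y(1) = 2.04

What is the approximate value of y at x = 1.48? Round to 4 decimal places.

Midpoint: k1 = f(x_n, y_n); k2 = f(x_n + h/2, y_n + (h/2)·k1); y_{n+1} = y_n + h·k2.
x=1.000000, y=2.040000:
  k1 = f(1.000000, 2.040000) = 1.142400
  k2 = f(1.120000, 2.177088) = 0.920717
  y ← 2.040000 + 0.24·0.920717 = 2.260972
x=1.240000, y=2.260972:
  k1 = f(1.240000, 2.260972) = 0.766533
  k2 = f(1.360000, 2.352956) = 0.581284
  y ← 2.260972 + 0.24·0.581284 = 2.400480
y(1.48) ≈ 2.4005

2.4005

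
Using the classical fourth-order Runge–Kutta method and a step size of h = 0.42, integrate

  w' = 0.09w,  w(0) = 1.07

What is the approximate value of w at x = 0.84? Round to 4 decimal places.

RK4: k1 = f(x_n, w_n); k2 = f(x_n + h/2, w_n + (h/2)·k1); k3 = f(x_n + h/2, w_n + (h/2)·k2); k4 = f(x_n + h, w_n + h·k3); w_{n+1} = w_n + (h/6)·(k1 + 2k2 + 2k3 + k4).
x=0.000000, w=1.070000:
  k1 = f(0.000000, 1.070000) = 0.096300
  k2 = f(0.210000, 1.090223) = 0.098120
  k3 = f(0.210000, 1.090605) = 0.098154
  k4 = f(0.420000, 1.111225) = 0.100010
  w ← 1.070000 + (0.42/6)·(k1 + 2k2 + 2k3 + k4) = 1.111220
x=0.420000, w=1.111220:
  k1 = f(0.420000, 1.111220) = 0.100010
  k2 = f(0.630000, 1.132222) = 0.101900
  k3 = f(0.630000, 1.132619) = 0.101936
  k4 = f(0.840000, 1.154033) = 0.103863
  w ← 1.111220 + (0.42/6)·(k1 + 2k2 + 2k3 + k4) = 1.154028
w(0.84) ≈ 1.1540

1.1540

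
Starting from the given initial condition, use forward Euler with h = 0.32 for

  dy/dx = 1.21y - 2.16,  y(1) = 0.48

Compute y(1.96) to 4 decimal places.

-1.6988

Euler: y_{n+1} = y_n + h·f(x_n, y_n).
x=1.000000, y=0.480000: f=-1.579200 → y ← 0.480000 + 0.32·(-1.579200) = -0.025344
x=1.320000, y=-0.025344: f=-2.190666 → y ← -0.025344 + 0.32·(-2.190666) = -0.726357
x=1.640000, y=-0.726357: f=-3.038892 → y ← -0.726357 + 0.32·(-3.038892) = -1.698803
y(1.96) ≈ -1.6988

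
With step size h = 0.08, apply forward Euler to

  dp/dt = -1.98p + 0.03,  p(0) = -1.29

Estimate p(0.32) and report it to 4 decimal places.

-0.6396

Euler: p_{n+1} = p_n + h·f(t_n, p_n).
t=0.000000, p=-1.290000: f=2.584200 → p ← -1.290000 + 0.08·2.584200 = -1.083264
t=0.080000, p=-1.083264: f=2.174863 → p ← -1.083264 + 0.08·2.174863 = -0.909275
t=0.160000, p=-0.909275: f=1.830364 → p ← -0.909275 + 0.08·1.830364 = -0.762846
t=0.240000, p=-0.762846: f=1.540435 → p ← -0.762846 + 0.08·1.540435 = -0.639611
p(0.32) ≈ -0.6396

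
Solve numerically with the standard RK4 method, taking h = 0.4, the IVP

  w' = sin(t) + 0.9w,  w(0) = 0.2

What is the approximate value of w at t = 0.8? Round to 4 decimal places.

RK4: k1 = f(t_n, w_n); k2 = f(t_n + h/2, w_n + (h/2)·k1); k3 = f(t_n + h/2, w_n + (h/2)·k2); k4 = f(t_n + h, w_n + h·k3); w_{n+1} = w_n + (h/6)·(k1 + 2k2 + 2k3 + k4).
t=0.000000, w=0.200000:
  k1 = f(0.000000, 0.200000) = 0.180000
  k2 = f(0.200000, 0.236000) = 0.411069
  k3 = f(0.200000, 0.282214) = 0.452662
  k4 = f(0.400000, 0.381065) = 0.732377
  w ← 0.200000 + (0.4/6)·(k1 + 2k2 + 2k3 + k4) = 0.375989
t=0.400000, w=0.375989:
  k1 = f(0.400000, 0.375989) = 0.727809
  k2 = f(0.600000, 0.521551) = 1.034038
  k3 = f(0.600000, 0.582797) = 1.089160
  k4 = f(0.800000, 0.811653) = 1.447844
  w ← 0.375989 + (0.4/6)·(k1 + 2k2 + 2k3 + k4) = 0.804126
w(0.8) ≈ 0.8041

0.8041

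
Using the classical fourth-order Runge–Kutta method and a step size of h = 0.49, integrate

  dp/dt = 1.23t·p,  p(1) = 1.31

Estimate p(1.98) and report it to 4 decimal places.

RK4: k1 = f(t_n, p_n); k2 = f(t_n + h/2, p_n + (h/2)·k1); k3 = f(t_n + h/2, p_n + (h/2)·k2); k4 = f(t_n + h, p_n + h·k3); p_{n+1} = p_n + (h/6)·(k1 + 2k2 + 2k3 + k4).
t=1.000000, p=1.310000:
  k1 = f(1.000000, 1.310000) = 1.611300
  k2 = f(1.245000, 1.704769) = 2.610597
  k3 = f(1.245000, 1.949596) = 2.985514
  k4 = f(1.490000, 2.772902) = 5.081898
  p ← 1.310000 + (0.49/6)·(k1 + 2k2 + 2k3 + k4) = 2.770643
t=1.490000, p=2.770643:
  k1 = f(1.490000, 2.770643) = 5.077757
  k2 = f(1.735000, 4.014693) = 8.567556
  k3 = f(1.735000, 4.869694) = 10.392170
  k4 = f(1.980000, 7.862806) = 19.149078
  p ← 2.770643 + (0.49/6)·(k1 + 2k2 + 2k3 + k4) = 7.845923
p(1.98) ≈ 7.8459

7.8459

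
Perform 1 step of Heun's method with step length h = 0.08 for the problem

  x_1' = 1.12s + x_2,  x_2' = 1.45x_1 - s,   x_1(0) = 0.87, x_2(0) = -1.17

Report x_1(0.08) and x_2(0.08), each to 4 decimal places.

0.7840, -1.0777

Heun on (x_1,x_2): k1 = f(s_n, state_n); k2 = f(s_n + h, state_n + h·k1); state_{n+1} = state_n + (h/2)·(k1 + k2).
0.000000: (0.870000, -1.170000)
  k1 = (-1.170000, 1.261500)
  predictor → (0.776400, -1.069080)
  k2 = (-0.979480, 1.045780)
  → (0.784021, -1.077709)
(x_1(0.08), x_2(0.08)) ≈ (0.7840, -1.0777)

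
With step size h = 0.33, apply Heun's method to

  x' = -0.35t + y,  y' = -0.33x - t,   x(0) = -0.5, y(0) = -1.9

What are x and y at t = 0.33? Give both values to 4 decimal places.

Heun on (x,y): k1 = f(t_n, state_n); k2 = f(t_n + h, state_n + h·k1); state_{n+1} = state_n + (h/2)·(k1 + k2).
0.000000: (-0.500000, -1.900000)
  k1 = (-1.900000, 0.165000)
  predictor → (-1.127000, -1.845550)
  k2 = (-1.961050, 0.041910)
  → (-1.137073, -1.865860)
(x(0.33), y(0.33)) ≈ (-1.1371, -1.8659)

-1.1371, -1.8659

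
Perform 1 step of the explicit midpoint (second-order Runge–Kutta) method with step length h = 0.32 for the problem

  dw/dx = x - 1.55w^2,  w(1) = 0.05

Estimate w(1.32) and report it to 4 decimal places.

0.3995

Midpoint: k1 = f(x_n, w_n); k2 = f(x_n + h/2, w_n + (h/2)·k1); w_{n+1} = w_n + h·k2.
x=1.000000, w=0.050000:
  k1 = f(1.000000, 0.050000) = 0.996125
  k2 = f(1.160000, 0.209380) = 1.092048
  w ← 0.050000 + 0.32·1.092048 = 0.399455
w(1.32) ≈ 0.3995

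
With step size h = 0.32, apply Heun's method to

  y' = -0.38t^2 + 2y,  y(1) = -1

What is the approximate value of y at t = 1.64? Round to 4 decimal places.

Heun: k1 = f(t_n, y_n); k2 = f(t_n + h, y_n + h·k1); y_{n+1} = y_n + (h/2)·(k1 + k2).
t=1.000000, y=-1.000000:
  k1 = f(1.000000, -1.000000) = -2.380000
  k2 = f(1.320000, -1.761600) = -4.185312
  y ← -1.000000 + (0.32/2)·(-2.380000 + (-4.185312)) = -2.050450
t=1.320000, y=-2.050450:
  k1 = f(1.320000, -2.050450) = -4.763012
  k2 = f(1.640000, -3.574614) = -8.171275
  y ← -2.050450 + (0.32/2)·(-4.763012 + (-8.171275)) = -4.119936
y(1.64) ≈ -4.1199

-4.1199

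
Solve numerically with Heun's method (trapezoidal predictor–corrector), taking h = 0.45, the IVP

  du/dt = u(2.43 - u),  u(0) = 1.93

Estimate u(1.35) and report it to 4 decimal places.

Heun: k1 = f(t_n, u_n); k2 = f(t_n + h, u_n + h·k1); u_{n+1} = u_n + (h/2)·(k1 + k2).
t=0.000000, u=1.930000:
  k1 = f(0.000000, 1.930000) = 0.965000
  k2 = f(0.450000, 2.364250) = 0.155449
  u ← 1.930000 + (0.45/2)·(0.965000 + 0.155449) = 2.182101
t=0.450000, u=2.182101:
  k1 = f(0.450000, 2.182101) = 0.540940
  k2 = f(0.900000, 2.425524) = 0.010856
  u ← 2.182101 + (0.45/2)·(0.540940 + 0.010856) = 2.306255
t=0.900000, u=2.306255:
  k1 = f(0.900000, 2.306255) = 0.285387
  k2 = f(1.350000, 2.434679) = -0.011393
  u ← 2.306255 + (0.45/2)·(0.285387 + (-0.011393)) = 2.367904
u(1.35) ≈ 2.3679

2.3679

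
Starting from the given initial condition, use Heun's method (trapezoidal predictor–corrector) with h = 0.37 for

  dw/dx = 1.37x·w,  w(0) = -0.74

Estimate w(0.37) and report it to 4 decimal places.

Heun: k1 = f(x_n, w_n); k2 = f(x_n + h, w_n + h·k1); w_{n+1} = w_n + (h/2)·(k1 + k2).
x=0.000000, w=-0.740000:
  k1 = f(0.000000, -0.740000) = 0.000000
  k2 = f(0.370000, -0.740000) = -0.375106
  w ← -0.740000 + (0.37/2)·(0.000000 + (-0.375106)) = -0.809395
w(0.37) ≈ -0.8094

-0.8094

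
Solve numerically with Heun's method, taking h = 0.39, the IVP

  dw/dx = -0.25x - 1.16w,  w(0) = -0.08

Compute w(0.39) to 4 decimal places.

Heun: k1 = f(x_n, w_n); k2 = f(x_n + h, w_n + h·k1); w_{n+1} = w_n + (h/2)·(k1 + k2).
x=0.000000, w=-0.080000:
  k1 = f(0.000000, -0.080000) = 0.092800
  k2 = f(0.390000, -0.043808) = -0.046683
  w ← -0.080000 + (0.39/2)·(0.092800 + (-0.046683)) = -0.071007
w(0.39) ≈ -0.0710

-0.0710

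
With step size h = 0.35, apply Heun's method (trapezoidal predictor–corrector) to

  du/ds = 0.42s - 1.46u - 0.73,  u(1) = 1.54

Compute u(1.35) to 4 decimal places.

0.8991

Heun: k1 = f(s_n, u_n); k2 = f(s_n + h, u_n + h·k1); u_{n+1} = u_n + (h/2)·(k1 + k2).
s=1.000000, u=1.540000:
  k1 = f(1.000000, 1.540000) = -2.558400
  k2 = f(1.350000, 0.644560) = -1.104058
  u ← 1.540000 + (0.35/2)·(-2.558400 + (-1.104058)) = 0.899070
u(1.35) ≈ 0.8991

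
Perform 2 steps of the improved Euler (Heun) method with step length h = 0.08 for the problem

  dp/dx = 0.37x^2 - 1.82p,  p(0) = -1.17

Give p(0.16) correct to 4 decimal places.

-0.8749

Heun: k1 = f(x_n, p_n); k2 = f(x_n + h, p_n + h·k1); p_{n+1} = p_n + (h/2)·(k1 + k2).
x=0.000000, p=-1.170000:
  k1 = f(0.000000, -1.170000) = 2.129400
  k2 = f(0.080000, -0.999648) = 1.821727
  p ← -1.170000 + (0.08/2)·(2.129400 + 1.821727) = -1.011955
x=0.080000, p=-1.011955:
  k1 = f(0.080000, -1.011955) = 1.844126
  k2 = f(0.160000, -0.864425) = 1.582725
  p ← -1.011955 + (0.08/2)·(1.844126 + 1.582725) = -0.874881
p(0.16) ≈ -0.8749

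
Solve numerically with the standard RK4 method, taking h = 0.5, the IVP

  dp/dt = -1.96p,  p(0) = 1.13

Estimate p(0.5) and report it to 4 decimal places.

0.4314

RK4: k1 = f(t_n, p_n); k2 = f(t_n + h/2, p_n + (h/2)·k1); k3 = f(t_n + h/2, p_n + (h/2)·k2); k4 = f(t_n + h, p_n + h·k3); p_{n+1} = p_n + (h/6)·(k1 + 2k2 + 2k3 + k4).
t=0.000000, p=1.130000:
  k1 = f(0.000000, 1.130000) = -2.214800
  k2 = f(0.250000, 0.576300) = -1.129548
  k3 = f(0.250000, 0.847613) = -1.661321
  k4 = f(0.500000, 0.299339) = -0.586705
  p ← 1.130000 + (0.5/6)·(k1 + 2k2 + 2k3 + k4) = 0.431396
p(0.5) ≈ 0.4314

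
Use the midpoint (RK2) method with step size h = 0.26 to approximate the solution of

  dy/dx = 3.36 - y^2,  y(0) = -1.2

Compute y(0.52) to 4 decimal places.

0.3052

Midpoint: k1 = f(x_n, y_n); k2 = f(x_n + h/2, y_n + (h/2)·k1); y_{n+1} = y_n + h·k2.
x=0.000000, y=-1.200000:
  k1 = f(0.000000, -1.200000) = 1.920000
  k2 = f(0.130000, -0.950400) = 2.456740
  y ← -1.200000 + 0.26·2.456740 = -0.561248
x=0.260000, y=-0.561248:
  k1 = f(0.260000, -0.561248) = 3.045001
  k2 = f(0.390000, -0.165398) = 3.332644
  y ← -0.561248 + 0.26·3.332644 = 0.305240
y(0.52) ≈ 0.3052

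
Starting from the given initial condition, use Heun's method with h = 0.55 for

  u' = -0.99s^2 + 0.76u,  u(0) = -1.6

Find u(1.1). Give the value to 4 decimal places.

Heun: k1 = f(s_n, u_n); k2 = f(s_n + h, u_n + h·k1); u_{n+1} = u_n + (h/2)·(k1 + k2).
s=0.000000, u=-1.600000:
  k1 = f(0.000000, -1.600000) = -1.216000
  k2 = f(0.550000, -2.268800) = -2.023763
  u ← -1.600000 + (0.55/2)·(-1.216000 + (-2.023763)) = -2.490935
s=0.550000, u=-2.490935:
  k1 = f(0.550000, -2.490935) = -2.192585
  k2 = f(1.100000, -3.696857) = -4.007511
  u ← -2.490935 + (0.55/2)·(-2.192585 + (-4.007511)) = -4.195961
u(1.1) ≈ -4.1960

-4.1960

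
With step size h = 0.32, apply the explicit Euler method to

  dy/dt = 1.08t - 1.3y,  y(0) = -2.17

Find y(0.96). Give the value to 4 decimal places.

-0.1464

Euler: y_{n+1} = y_n + h·f(t_n, y_n).
t=0.000000, y=-2.170000: f=2.821000 → y ← -2.170000 + 0.32·2.821000 = -1.267280
t=0.320000, y=-1.267280: f=1.993064 → y ← -1.267280 + 0.32·1.993064 = -0.629500
t=0.640000, y=-0.629500: f=1.509549 → y ← -0.629500 + 0.32·1.509549 = -0.146444
y(0.96) ≈ -0.1464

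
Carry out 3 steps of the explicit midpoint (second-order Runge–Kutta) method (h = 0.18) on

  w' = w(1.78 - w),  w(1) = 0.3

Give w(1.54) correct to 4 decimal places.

Midpoint: k1 = f(x_n, w_n); k2 = f(x_n + h/2, w_n + (h/2)·k1); w_{n+1} = w_n + h·k2.
x=1.000000, w=0.300000:
  k1 = f(1.000000, 0.300000) = 0.444000
  k2 = f(1.090000, 0.339960) = 0.489556
  w ← 0.300000 + 0.18·0.489556 = 0.388120
x=1.180000, w=0.388120:
  k1 = f(1.180000, 0.388120) = 0.540217
  k2 = f(1.270000, 0.436740) = 0.586655
  w ← 0.388120 + 0.18·0.586655 = 0.493718
x=1.360000, w=0.493718:
  k1 = f(1.360000, 0.493718) = 0.635061
  k2 = f(1.450000, 0.550873) = 0.677093
  w ← 0.493718 + 0.18·0.677093 = 0.615595
w(1.54) ≈ 0.6156

0.6156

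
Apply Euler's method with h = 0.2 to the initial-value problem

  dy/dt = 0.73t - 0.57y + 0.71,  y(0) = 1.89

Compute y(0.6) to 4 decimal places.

Euler: y_{n+1} = y_n + h·f(t_n, y_n).
t=0.000000, y=1.890000: f=-0.367300 → y ← 1.890000 + 0.2·(-0.367300) = 1.816540
t=0.200000, y=1.816540: f=-0.179428 → y ← 1.816540 + 0.2·(-0.179428) = 1.780654
t=0.400000, y=1.780654: f=-0.012973 → y ← 1.780654 + 0.2·(-0.012973) = 1.778060
y(0.6) ≈ 1.7781

1.7781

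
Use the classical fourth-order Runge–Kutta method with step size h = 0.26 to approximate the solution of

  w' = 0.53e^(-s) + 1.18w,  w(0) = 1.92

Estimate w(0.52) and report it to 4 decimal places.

3.8508

RK4: k1 = f(s_n, w_n); k2 = f(s_n + h/2, w_n + (h/2)·k1); k3 = f(s_n + h/2, w_n + (h/2)·k2); k4 = f(s_n + h, w_n + h·k3); w_{n+1} = w_n + (h/6)·(k1 + 2k2 + 2k3 + k4).
s=0.000000, w=1.920000:
  k1 = f(0.000000, 1.920000) = 2.795600
  k2 = f(0.130000, 2.283428) = 3.159836
  k3 = f(0.130000, 2.330779) = 3.215709
  k4 = f(0.260000, 2.756084) = 3.660837
  w ← 1.920000 + (0.26/6)·(k1 + 2k2 + 2k3 + k4) = 2.752326
s=0.260000, w=2.752326:
  k1 = f(0.260000, 2.752326) = 3.656402
  k2 = f(0.390000, 3.227658) = 4.167477
  k3 = f(0.390000, 3.294098) = 4.245876
  k4 = f(0.520000, 3.856254) = 4.865476
  w ← 2.752326 + (0.26/6)·(k1 + 2k2 + 2k3 + k4) = 3.850765
w(0.52) ≈ 3.8508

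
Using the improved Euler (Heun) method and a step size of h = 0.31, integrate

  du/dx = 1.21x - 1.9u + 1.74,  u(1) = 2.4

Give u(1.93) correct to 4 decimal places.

2.0458

Heun: k1 = f(x_n, u_n); k2 = f(x_n + h, u_n + h·k1); u_{n+1} = u_n + (h/2)·(k1 + k2).
x=1.000000, u=2.400000:
  k1 = f(1.000000, 2.400000) = -1.610000
  k2 = f(1.310000, 1.900900) = -0.286610
  u ← 2.400000 + (0.31/2)·(-1.610000 + (-0.286610)) = 2.106025
x=1.310000, u=2.106025:
  k1 = f(1.310000, 2.106025) = -0.676348
  k2 = f(1.620000, 1.896357) = 0.097121
  u ← 2.106025 + (0.31/2)·(-0.676348 + 0.097121) = 2.016245
x=1.620000, u=2.016245:
  k1 = f(1.620000, 2.016245) = -0.130666
  k2 = f(1.930000, 1.975739) = 0.321396
  u ← 2.016245 + (0.31/2)·(-0.130666 + 0.321396) = 2.045808
u(1.93) ≈ 2.0458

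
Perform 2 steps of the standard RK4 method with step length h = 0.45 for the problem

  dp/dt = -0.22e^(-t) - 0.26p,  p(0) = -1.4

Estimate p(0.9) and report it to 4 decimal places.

-1.2223

RK4: k1 = f(t_n, p_n); k2 = f(t_n + h/2, p_n + (h/2)·k1); k3 = f(t_n + h/2, p_n + (h/2)·k2); k4 = f(t_n + h, p_n + h·k3); p_{n+1} = p_n + (h/6)·(k1 + 2k2 + 2k3 + k4).
t=0.000000, p=-1.400000:
  k1 = f(0.000000, -1.400000) = 0.144000
  k2 = f(0.225000, -1.367600) = 0.179902
  k3 = f(0.225000, -1.359522) = 0.177802
  k4 = f(0.450000, -1.319989) = 0.202919
  p ← -1.400000 + (0.45/6)·(k1 + 2k2 + 2k3 + k4) = -1.320325
t=0.450000, p=-1.320325:
  k1 = f(0.450000, -1.320325) = 0.203006
  k2 = f(0.675000, -1.274649) = 0.219394
  k3 = f(0.675000, -1.270962) = 0.218436
  k4 = f(0.900000, -1.222029) = 0.228282
  p ← -1.320325 + (0.45/6)·(k1 + 2k2 + 2k3 + k4) = -1.222304
p(0.9) ≈ -1.2223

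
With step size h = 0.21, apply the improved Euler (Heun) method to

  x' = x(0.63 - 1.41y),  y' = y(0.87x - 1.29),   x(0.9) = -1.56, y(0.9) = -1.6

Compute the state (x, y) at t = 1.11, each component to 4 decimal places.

-2.4620, -0.8964

Heun on (x,y): k1 = f(t_n, state_n); k2 = f(t_n + h, state_n + h·k1); state_{n+1} = state_n + (h/2)·(k1 + k2).
0.900000: (-1.560000, -1.600000)
  k1 = (-4.502160, 4.235520)
  predictor → (-2.505454, -0.710541)
  k2 = (-4.088556, 2.465395)
  → (-2.462025, -0.896404)
(x(1.11), y(1.11)) ≈ (-2.4620, -0.8964)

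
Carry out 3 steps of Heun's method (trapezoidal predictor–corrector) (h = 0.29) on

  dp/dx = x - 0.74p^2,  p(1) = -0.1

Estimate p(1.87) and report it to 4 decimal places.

0.9587

Heun: k1 = f(x_n, p_n); k2 = f(x_n + h, p_n + h·k1); p_{n+1} = p_n + (h/2)·(k1 + k2).
x=1.000000, p=-0.100000:
  k1 = f(1.000000, -0.100000) = 0.992600
  k2 = f(1.290000, 0.187854) = 1.263886
  p ← -0.100000 + (0.29/2)·(0.992600 + 1.263886) = 0.227190
x=1.290000, p=0.227190:
  k1 = f(1.290000, 0.227190) = 1.251805
  k2 = f(1.580000, 0.590214) = 1.322219
  p ← 0.227190 + (0.29/2)·(1.251805 + 1.322219) = 0.600424
x=1.580000, p=0.600424:
  k1 = f(1.580000, 0.600424) = 1.313223
  k2 = f(1.870000, 0.981259) = 1.157477
  p ← 0.600424 + (0.29/2)·(1.313223 + 1.157477) = 0.958676
p(1.87) ≈ 0.9587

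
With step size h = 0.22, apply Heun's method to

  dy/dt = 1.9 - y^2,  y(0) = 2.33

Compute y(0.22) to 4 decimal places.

Heun: k1 = f(t_n, y_n); k2 = f(t_n + h, y_n + h·k1); y_{n+1} = y_n + (h/2)·(k1 + k2).
t=0.000000, y=2.330000:
  k1 = f(0.000000, 2.330000) = -3.528900
  k2 = f(0.220000, 1.553642) = -0.513803
  y ← 2.330000 + (0.22/2)·(-3.528900 + (-0.513803)) = 1.885303
y(0.22) ≈ 1.8853

1.8853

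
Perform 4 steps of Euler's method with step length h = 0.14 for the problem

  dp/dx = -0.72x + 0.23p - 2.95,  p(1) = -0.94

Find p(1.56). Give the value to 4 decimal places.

-3.3102

Euler: p_{n+1} = p_n + h·f(x_n, p_n).
x=1.000000, p=-0.940000: f=-3.886200 → p ← -0.940000 + 0.14·(-3.886200) = -1.484068
x=1.140000, p=-1.484068: f=-4.112136 → p ← -1.484068 + 0.14·(-4.112136) = -2.059767
x=1.280000, p=-2.059767: f=-4.345346 → p ← -2.059767 + 0.14·(-4.345346) = -2.668115
x=1.420000, p=-2.668115: f=-4.586067 → p ← -2.668115 + 0.14·(-4.586067) = -3.310165
p(1.56) ≈ -3.3102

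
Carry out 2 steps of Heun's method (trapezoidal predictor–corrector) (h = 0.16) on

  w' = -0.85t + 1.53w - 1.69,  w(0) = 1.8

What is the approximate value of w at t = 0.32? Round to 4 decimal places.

Heun: k1 = f(t_n, w_n); k2 = f(t_n + h, w_n + h·k1); w_{n+1} = w_n + (h/2)·(k1 + k2).
t=0.000000, w=1.800000:
  k1 = f(0.000000, 1.800000) = 1.064000
  k2 = f(0.160000, 1.970240) = 1.188467
  w ← 1.800000 + (0.16/2)·(1.064000 + 1.188467) = 1.980197
t=0.160000, w=1.980197:
  k1 = f(0.160000, 1.980197) = 1.203702
  k2 = f(0.320000, 2.172790) = 1.362368
  w ← 1.980197 + (0.16/2)·(1.203702 + 1.362368) = 2.185483
w(0.32) ≈ 2.1855

2.1855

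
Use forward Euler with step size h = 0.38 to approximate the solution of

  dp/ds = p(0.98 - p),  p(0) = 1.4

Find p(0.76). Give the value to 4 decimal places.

Euler: p_{n+1} = p_n + h·f(s_n, p_n).
s=0.000000, p=1.400000: f=-0.588000 → p ← 1.400000 + 0.38·(-0.588000) = 1.176560
s=0.380000, p=1.176560: f=-0.231265 → p ← 1.176560 + 0.38·(-0.231265) = 1.088679
p(0.76) ≈ 1.0887

1.0887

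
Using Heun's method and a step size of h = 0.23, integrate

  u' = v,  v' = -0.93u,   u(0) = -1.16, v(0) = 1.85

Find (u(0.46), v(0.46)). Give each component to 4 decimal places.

-0.2165, 2.1531

Heun on (u,v): k1 = f(t_n, state_n); k2 = f(t_n + h, state_n + h·k1); state_{n+1} = state_n + (h/2)·(k1 + k2).
0.000000: (-1.160000, 1.850000)
  k1 = (1.850000, 1.078800)
  predictor → (-0.734500, 2.098124)
  k2 = (2.098124, 0.683085)
  → (-0.705966, 2.052617)
0.230000: (-0.705966, 2.052617)
  k1 = (2.052617, 0.656548)
  predictor → (-0.233864, 2.203623)
  k2 = (2.203623, 0.217493)
  → (-0.216498, 2.153132)
(u(0.46), v(0.46)) ≈ (-0.2165, 2.1531)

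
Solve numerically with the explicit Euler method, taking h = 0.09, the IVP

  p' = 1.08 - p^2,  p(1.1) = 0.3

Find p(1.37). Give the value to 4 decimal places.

0.5498

Euler: p_{n+1} = p_n + h·f(x_n, p_n).
x=1.100000, p=0.300000: f=0.990000 → p ← 0.300000 + 0.09·0.990000 = 0.389100
x=1.190000, p=0.389100: f=0.928601 → p ← 0.389100 + 0.09·0.928601 = 0.472674
x=1.280000, p=0.472674: f=0.856579 → p ← 0.472674 + 0.09·0.856579 = 0.549766
p(1.37) ≈ 0.5498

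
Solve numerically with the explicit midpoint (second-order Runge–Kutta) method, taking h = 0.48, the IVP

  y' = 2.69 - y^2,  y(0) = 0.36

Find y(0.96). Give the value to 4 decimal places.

Midpoint: k1 = f(t_n, y_n); k2 = f(t_n + h/2, y_n + (h/2)·k1); y_{n+1} = y_n + h·k2.
t=0.000000, y=0.360000:
  k1 = f(0.000000, 0.360000) = 2.560400
  k2 = f(0.240000, 0.974496) = 1.740358
  y ← 0.360000 + 0.48·1.740358 = 1.195372
t=0.480000, y=1.195372:
  k1 = f(0.480000, 1.195372) = 1.261087
  k2 = f(0.720000, 1.498032) = 0.445899
  y ← 1.195372 + 0.48·0.445899 = 1.409403
y(0.96) ≈ 1.4094

1.4094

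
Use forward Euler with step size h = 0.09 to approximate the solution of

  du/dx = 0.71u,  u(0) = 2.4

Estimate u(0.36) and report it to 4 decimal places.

3.0748

Euler: u_{n+1} = u_n + h·f(x_n, u_n).
x=0.000000, u=2.400000: f=1.704000 → u ← 2.400000 + 0.09·1.704000 = 2.553360
x=0.090000, u=2.553360: f=1.812886 → u ← 2.553360 + 0.09·1.812886 = 2.716520
x=0.180000, u=2.716520: f=1.928729 → u ← 2.716520 + 0.09·1.928729 = 2.890105
x=0.270000, u=2.890105: f=2.051975 → u ← 2.890105 + 0.09·2.051975 = 3.074783
u(0.36) ≈ 3.0748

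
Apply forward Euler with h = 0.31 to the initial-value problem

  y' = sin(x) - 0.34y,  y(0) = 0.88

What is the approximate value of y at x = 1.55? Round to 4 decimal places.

1.2316

Euler: y_{n+1} = y_n + h·f(x_n, y_n).
x=0.000000, y=0.880000: f=-0.299200 → y ← 0.880000 + 0.31·(-0.299200) = 0.787248
x=0.310000, y=0.787248: f=0.037394 → y ← 0.787248 + 0.31·0.037394 = 0.798840
x=0.620000, y=0.798840: f=0.309429 → y ← 0.798840 + 0.31·0.309429 = 0.894763
x=0.930000, y=0.894763: f=0.497400 → y ← 0.894763 + 0.31·0.497400 = 1.048957
x=1.240000, y=1.048957: f=0.589138 → y ← 1.048957 + 0.31·0.589138 = 1.231590
y(1.55) ≈ 1.2316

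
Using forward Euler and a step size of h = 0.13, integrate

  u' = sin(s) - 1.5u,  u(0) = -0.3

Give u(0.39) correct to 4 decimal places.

-0.1095

Euler: u_{n+1} = u_n + h·f(s_n, u_n).
s=0.000000, u=-0.300000: f=0.450000 → u ← -0.300000 + 0.13·0.450000 = -0.241500
s=0.130000, u=-0.241500: f=0.491884 → u ← -0.241500 + 0.13·0.491884 = -0.177555
s=0.260000, u=-0.177555: f=0.523413 → u ← -0.177555 + 0.13·0.523413 = -0.109511
u(0.39) ≈ -0.1095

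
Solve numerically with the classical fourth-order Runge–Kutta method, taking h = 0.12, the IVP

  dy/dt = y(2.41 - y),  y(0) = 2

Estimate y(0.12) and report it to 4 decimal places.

2.0893

RK4: k1 = f(t_n, y_n); k2 = f(t_n + h/2, y_n + (h/2)·k1); k3 = f(t_n + h/2, y_n + (h/2)·k2); k4 = f(t_n + h, y_n + h·k3); y_{n+1} = y_n + (h/6)·(k1 + 2k2 + 2k3 + k4).
t=0.000000, y=2.000000:
  k1 = f(0.000000, 2.000000) = 0.820000
  k2 = f(0.060000, 2.049200) = 0.739351
  k3 = f(0.060000, 2.044361) = 0.747498
  k4 = f(0.120000, 2.089700) = 0.669331
  y ← 2.000000 + (0.12/6)·(k1 + 2k2 + 2k3 + k4) = 2.089261
y(0.12) ≈ 2.0893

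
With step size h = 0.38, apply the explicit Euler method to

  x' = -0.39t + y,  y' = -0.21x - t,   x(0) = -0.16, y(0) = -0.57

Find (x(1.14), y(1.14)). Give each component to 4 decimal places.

-1.0125, -0.9089

Euler on (x,y): x_{n+1} = x_n + h·x', y_{n+1} = y_n + h·y'.
0.000000: (-0.160000, -0.570000); f=(-0.570000, 0.033600) → (-0.376600, -0.557232)
0.380000: (-0.376600, -0.557232); f=(-0.705432, -0.300914) → (-0.644664, -0.671579)
0.760000: (-0.644664, -0.671579); f=(-0.967979, -0.624621) → (-1.012496, -0.908935)
(x(1.14), y(1.14)) ≈ (-1.0125, -0.9089)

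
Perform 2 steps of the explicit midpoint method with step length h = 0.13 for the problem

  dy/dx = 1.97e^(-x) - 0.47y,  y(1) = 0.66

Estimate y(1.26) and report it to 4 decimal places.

0.7395

Midpoint: k1 = f(x_n, y_n); k2 = f(x_n + h/2, y_n + (h/2)·k1); y_{n+1} = y_n + h·k2.
x=1.000000, y=0.660000:
  k1 = f(1.000000, 0.660000) = 0.414522
  k2 = f(1.065000, 0.686944) = 0.356250
  y ← 0.660000 + 0.13·0.356250 = 0.706313
x=1.130000, y=0.706313:
  k1 = f(1.130000, 0.706313) = 0.304409
  k2 = f(1.195000, 0.726099) = 0.255060
  y ← 0.706313 + 0.13·0.255060 = 0.739470
y(1.26) ≈ 0.7395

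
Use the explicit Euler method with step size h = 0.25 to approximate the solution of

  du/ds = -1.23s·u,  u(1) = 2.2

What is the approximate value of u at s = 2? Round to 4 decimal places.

Euler: u_{n+1} = u_n + h·f(s_n, u_n).
s=1.000000, u=2.200000: f=-2.706000 → u ← 2.200000 + 0.25·(-2.706000) = 1.523500
s=1.250000, u=1.523500: f=-2.342381 → u ← 1.523500 + 0.25·(-2.342381) = 0.937905
s=1.500000, u=0.937905: f=-1.730434 → u ← 0.937905 + 0.25·(-1.730434) = 0.505296
s=1.750000, u=0.505296: f=-1.087650 → u ← 0.505296 + 0.25·(-1.087650) = 0.233384
u(2) ≈ 0.2334

0.2334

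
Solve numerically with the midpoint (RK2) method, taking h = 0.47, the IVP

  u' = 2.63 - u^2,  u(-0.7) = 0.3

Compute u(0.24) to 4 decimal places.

Midpoint: k1 = f(s_n, u_n); k2 = f(s_n + h/2, u_n + (h/2)·k1); u_{n+1} = u_n + h·k2.
s=-0.700000, u=0.300000:
  k1 = f(-0.700000, 0.300000) = 2.540000
  k2 = f(-0.465000, 0.896900) = 1.825570
  u ← 0.300000 + 0.47·1.825570 = 1.158018
s=-0.230000, u=1.158018:
  k1 = f(-0.230000, 1.158018) = 1.288994
  k2 = f(0.005000, 1.460932) = 0.495679
  u ← 1.158018 + 0.47·0.495679 = 1.390987
u(0.24) ≈ 1.3910

1.3910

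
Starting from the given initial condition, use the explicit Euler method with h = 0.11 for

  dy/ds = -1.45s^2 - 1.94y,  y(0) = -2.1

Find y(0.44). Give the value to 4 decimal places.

-0.8286

Euler: y_{n+1} = y_n + h·f(s_n, y_n).
s=0.000000, y=-2.100000: f=4.074000 → y ← -2.100000 + 0.11·4.074000 = -1.651860
s=0.110000, y=-1.651860: f=3.187063 → y ← -1.651860 + 0.11·3.187063 = -1.301283
s=0.220000, y=-1.301283: f=2.454309 → y ← -1.301283 + 0.11·2.454309 = -1.031309
s=0.330000, y=-1.031309: f=1.842835 → y ← -1.031309 + 0.11·1.842835 = -0.828597
y(0.44) ≈ -0.8286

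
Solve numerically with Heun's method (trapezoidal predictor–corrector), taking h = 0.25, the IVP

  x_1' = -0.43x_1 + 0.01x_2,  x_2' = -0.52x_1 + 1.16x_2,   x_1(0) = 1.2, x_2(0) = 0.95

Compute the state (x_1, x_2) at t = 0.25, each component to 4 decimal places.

Heun on (x_1,x_2): k1 = f(t_n, state_n); k2 = f(t_n + h, state_n + h·k1); state_{n+1} = state_n + (h/2)·(k1 + k2).
0.000000: (1.200000, 0.950000)
  k1 = (-0.506500, 0.478000)
  predictor → (1.073375, 1.069500)
  k2 = (-0.450856, 0.682465)
  → (1.080330, 1.095058)
(x_1(0.25), x_2(0.25)) ≈ (1.0803, 1.0951)

1.0803, 1.0951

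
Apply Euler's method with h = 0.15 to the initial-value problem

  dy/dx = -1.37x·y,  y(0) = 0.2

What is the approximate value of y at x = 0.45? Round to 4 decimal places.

Euler: y_{n+1} = y_n + h·f(x_n, y_n).
x=0.000000, y=0.200000: f=0.000000 → y ← 0.200000 + 0.15·0.000000 = 0.200000
x=0.150000, y=0.200000: f=-0.041100 → y ← 0.200000 + 0.15·(-0.041100) = 0.193835
x=0.300000, y=0.193835: f=-0.079666 → y ← 0.193835 + 0.15·(-0.079666) = 0.181885
y(0.45) ≈ 0.1819

0.1819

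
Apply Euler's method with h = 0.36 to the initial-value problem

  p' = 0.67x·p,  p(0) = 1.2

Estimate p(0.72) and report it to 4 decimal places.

1.3042

Euler: p_{n+1} = p_n + h·f(x_n, p_n).
x=0.000000, p=1.200000: f=0.000000 → p ← 1.200000 + 0.36·0.000000 = 1.200000
x=0.360000, p=1.200000: f=0.289440 → p ← 1.200000 + 0.36·0.289440 = 1.304198
p(0.72) ≈ 1.3042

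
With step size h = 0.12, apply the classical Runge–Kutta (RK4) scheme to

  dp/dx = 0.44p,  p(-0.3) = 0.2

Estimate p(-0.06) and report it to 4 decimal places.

RK4: k1 = f(x_n, p_n); k2 = f(x_n + h/2, p_n + (h/2)·k1); k3 = f(x_n + h/2, p_n + (h/2)·k2); k4 = f(x_n + h, p_n + h·k3); p_{n+1} = p_n + (h/6)·(k1 + 2k2 + 2k3 + k4).
x=-0.300000, p=0.200000:
  k1 = f(-0.300000, 0.200000) = 0.088000
  k2 = f(-0.240000, 0.205280) = 0.090323
  k3 = f(-0.240000, 0.205419) = 0.090385
  k4 = f(-0.180000, 0.210846) = 0.092772
  p ← 0.200000 + (0.12/6)·(k1 + 2k2 + 2k3 + k4) = 0.210844
x=-0.180000, p=0.210844:
  k1 = f(-0.180000, 0.210844) = 0.092771
  k2 = f(-0.120000, 0.216410) = 0.095220
  k3 = f(-0.120000, 0.216557) = 0.095285
  k4 = f(-0.060000, 0.222278) = 0.097802
  p ← 0.210844 + (0.12/6)·(k1 + 2k2 + 2k3 + k4) = 0.222275
p(-0.06) ≈ 0.2223

0.2223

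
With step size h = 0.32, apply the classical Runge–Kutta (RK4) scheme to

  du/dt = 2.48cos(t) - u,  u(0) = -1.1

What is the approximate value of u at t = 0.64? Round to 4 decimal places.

RK4: k1 = f(t_n, u_n); k2 = f(t_n + h/2, u_n + (h/2)·k1); k3 = f(t_n + h/2, u_n + (h/2)·k2); k4 = f(t_n + h, u_n + h·k3); u_{n+1} = u_n + (h/6)·(k1 + 2k2 + 2k3 + k4).
t=0.000000, u=-1.100000:
  k1 = f(0.000000, -1.100000) = 3.580000
  k2 = f(0.160000, -0.527200) = 2.975524
  k3 = f(0.160000, -0.623916) = 3.072240
  k4 = f(0.320000, -0.116883) = 2.470987
  u ← -1.100000 + (0.32/6)·(k1 + 2k2 + 2k3 + k4) = -0.132186
t=0.320000, u=-0.132186:
  k1 = f(0.320000, -0.132186) = 2.486290
  k2 = f(0.480000, 0.265620) = 1.934127
  k3 = f(0.480000, 0.177274) = 2.022473
  k4 = f(0.640000, 0.515005) = 1.474192
  u ← -0.132186 + (0.32/6)·(k1 + 2k2 + 2k3 + k4) = 0.501077
u(0.64) ≈ 0.5011

0.5011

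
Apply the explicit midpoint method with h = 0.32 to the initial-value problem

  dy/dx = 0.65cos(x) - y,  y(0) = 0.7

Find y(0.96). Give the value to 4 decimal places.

Midpoint: k1 = f(x_n, y_n); k2 = f(x_n + h/2, y_n + (h/2)·k1); y_{n+1} = y_n + h·k2.
x=0.000000, y=0.700000:
  k1 = f(0.000000, 0.700000) = -0.050000
  k2 = f(0.160000, 0.692000) = -0.050302
  y ← 0.700000 + 0.32·(-0.050302) = 0.683903
x=0.320000, y=0.683903:
  k1 = f(0.320000, 0.683903) = -0.066900
  k2 = f(0.480000, 0.673199) = -0.096653
  y ← 0.683903 + 0.32·(-0.096653) = 0.652974
x=0.640000, y=0.652974:
  k1 = f(0.640000, 0.652974) = -0.131612
  k2 = f(0.800000, 0.631917) = -0.179057
  y ← 0.652974 + 0.32·(-0.179057) = 0.595676
y(0.96) ≈ 0.5957

0.5957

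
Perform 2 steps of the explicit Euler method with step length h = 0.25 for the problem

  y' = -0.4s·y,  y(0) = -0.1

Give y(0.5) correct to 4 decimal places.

-0.0975

Euler: y_{n+1} = y_n + h·f(s_n, y_n).
s=0.000000, y=-0.100000: f=0.000000 → y ← -0.100000 + 0.25·0.000000 = -0.100000
s=0.250000, y=-0.100000: f=0.010000 → y ← -0.100000 + 0.25·0.010000 = -0.097500
y(0.5) ≈ -0.0975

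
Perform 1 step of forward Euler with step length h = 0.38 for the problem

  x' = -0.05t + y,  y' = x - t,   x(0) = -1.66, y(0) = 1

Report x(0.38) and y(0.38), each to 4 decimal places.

-1.2800, 0.3692

Euler on (x,y): x_{n+1} = x_n + h·x', y_{n+1} = y_n + h·y'.
0.000000: (-1.660000, 1.000000); f=(1.000000, -1.660000) → (-1.280000, 0.369200)
(x(0.38), y(0.38)) ≈ (-1.2800, 0.3692)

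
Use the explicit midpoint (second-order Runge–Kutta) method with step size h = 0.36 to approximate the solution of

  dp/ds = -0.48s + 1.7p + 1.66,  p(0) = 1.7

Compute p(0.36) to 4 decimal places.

Midpoint: k1 = f(s_n, p_n); k2 = f(s_n + h/2, p_n + (h/2)·k1); p_{n+1} = p_n + h·k2.
s=0.000000, p=1.700000:
  k1 = f(0.000000, 1.700000) = 4.550000
  k2 = f(0.180000, 2.519000) = 5.855900
  p ← 1.700000 + 0.36·5.855900 = 3.808124
p(0.36) ≈ 3.8081

3.8081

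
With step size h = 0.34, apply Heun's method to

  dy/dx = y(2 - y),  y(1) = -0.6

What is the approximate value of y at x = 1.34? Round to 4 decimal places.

Heun: k1 = f(x_n, y_n); k2 = f(x_n + h, y_n + h·k1); y_{n+1} = y_n + (h/2)·(k1 + k2).
x=1.000000, y=-0.600000:
  k1 = f(1.000000, -0.600000) = -1.560000
  k2 = f(1.340000, -1.130400) = -3.538604
  y ← -0.600000 + (0.34/2)·(-1.560000 + (-3.538604)) = -1.466763
y(1.34) ≈ -1.4668

-1.4668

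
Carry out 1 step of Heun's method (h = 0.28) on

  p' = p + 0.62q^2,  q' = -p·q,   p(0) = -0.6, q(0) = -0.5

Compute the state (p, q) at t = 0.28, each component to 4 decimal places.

Heun on (p,q): k1 = f(t_n, state_n); k2 = f(t_n + h, state_n + h·k1); state_{n+1} = state_n + (h/2)·(k1 + k2).
0.000000: (-0.600000, -0.500000)
  k1 = (-0.445000, -0.300000)
  predictor → (-0.724600, -0.584000)
  k2 = (-0.513145, -0.423166)
  → (-0.734140, -0.601243)
(p(0.28), q(0.28)) ≈ (-0.7341, -0.6012)

-0.7341, -0.6012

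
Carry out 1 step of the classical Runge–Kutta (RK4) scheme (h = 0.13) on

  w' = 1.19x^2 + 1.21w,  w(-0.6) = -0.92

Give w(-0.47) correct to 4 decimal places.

RK4: k1 = f(x_n, w_n); k2 = f(x_n + h/2, w_n + (h/2)·k1); k3 = f(x_n + h/2, w_n + (h/2)·k2); k4 = f(x_n + h, w_n + h·k3); w_{n+1} = w_n + (h/6)·(k1 + 2k2 + 2k3 + k4).
x=-0.600000, w=-0.920000:
  k1 = f(-0.600000, -0.920000) = -0.684800
  k2 = f(-0.535000, -0.964512) = -0.826452
  k3 = f(-0.535000, -0.973719) = -0.837593
  k4 = f(-0.470000, -1.028887) = -0.982082
  w ← -0.920000 + (0.13/6)·(k1 + 2k2 + 2k3 + k4) = -1.028224
w(-0.47) ≈ -1.0282

-1.0282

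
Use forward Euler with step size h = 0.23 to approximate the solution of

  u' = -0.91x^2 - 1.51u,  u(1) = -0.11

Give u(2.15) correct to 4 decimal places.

Euler: u_{n+1} = u_n + h·f(x_n, u_n).
x=1.000000, u=-0.110000: f=-0.743900 → u ← -0.110000 + 0.23·(-0.743900) = -0.281097
x=1.230000, u=-0.281097: f=-0.952283 → u ← -0.281097 + 0.23·(-0.952283) = -0.500122
x=1.460000, u=-0.500122: f=-1.184572 → u ← -0.500122 + 0.23·(-1.184572) = -0.772573
x=1.690000, u=-0.772573: f=-1.432465 → u ← -0.772573 + 0.23·(-1.432465) = -1.102040
x=1.920000, u=-1.102040: f=-1.690543 → u ← -1.102040 + 0.23·(-1.690543) = -1.490865
u(2.15) ≈ -1.4909

-1.4909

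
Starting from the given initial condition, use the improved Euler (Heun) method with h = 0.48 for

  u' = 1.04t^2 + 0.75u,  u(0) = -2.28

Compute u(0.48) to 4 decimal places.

Heun: k1 = f(t_n, u_n); k2 = f(t_n + h, u_n + h·k1); u_{n+1} = u_n + (h/2)·(k1 + k2).
t=0.000000, u=-2.280000:
  k1 = f(0.000000, -2.280000) = -1.710000
  k2 = f(0.480000, -3.100800) = -2.085984
  u ← -2.280000 + (0.48/2)·(-1.710000 + (-2.085984)) = -3.191036
u(0.48) ≈ -3.1910

-3.1910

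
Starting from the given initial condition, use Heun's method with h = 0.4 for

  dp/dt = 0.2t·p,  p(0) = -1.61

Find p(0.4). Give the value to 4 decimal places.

Heun: k1 = f(t_n, p_n); k2 = f(t_n + h, p_n + h·k1); p_{n+1} = p_n + (h/2)·(k1 + k2).
t=0.000000, p=-1.610000:
  k1 = f(0.000000, -1.610000) = 0.000000
  k2 = f(0.400000, -1.610000) = -0.128800
  p ← -1.610000 + (0.4/2)·(0.000000 + (-0.128800)) = -1.635760
p(0.4) ≈ -1.6358

-1.6358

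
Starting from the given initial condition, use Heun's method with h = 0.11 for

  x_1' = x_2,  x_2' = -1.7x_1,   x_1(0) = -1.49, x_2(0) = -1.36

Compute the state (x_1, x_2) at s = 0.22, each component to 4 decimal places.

-1.7250, -0.7527

Heun on (x_1,x_2): k1 = f(s_n, state_n); k2 = f(s_n + h, state_n + h·k1); state_{n+1} = state_n + (h/2)·(k1 + k2).
0.000000: (-1.490000, -1.360000)
  k1 = (-1.360000, 2.533000)
  predictor → (-1.639600, -1.081370)
  k2 = (-1.081370, 2.787320)
  → (-1.624275, -1.067382)
0.110000: (-1.624275, -1.067382)
  k1 = (-1.067382, 2.761268)
  predictor → (-1.741687, -0.763643)
  k2 = (-0.763643, 2.960869)
  → (-1.724982, -0.752665)
(x_1(0.22), x_2(0.22)) ≈ (-1.7250, -0.7527)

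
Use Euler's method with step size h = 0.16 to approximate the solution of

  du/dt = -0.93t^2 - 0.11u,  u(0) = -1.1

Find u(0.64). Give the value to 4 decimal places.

-1.0775

Euler: u_{n+1} = u_n + h·f(t_n, u_n).
t=0.000000, u=-1.100000: f=0.121000 → u ← -1.100000 + 0.16·0.121000 = -1.080640
t=0.160000, u=-1.080640: f=0.095062 → u ← -1.080640 + 0.16·0.095062 = -1.065430
t=0.320000, u=-1.065430: f=0.021965 → u ← -1.065430 + 0.16·0.021965 = -1.061916
t=0.480000, u=-1.061916: f=-0.097461 → u ← -1.061916 + 0.16·(-0.097461) = -1.077509
u(0.64) ≈ -1.0775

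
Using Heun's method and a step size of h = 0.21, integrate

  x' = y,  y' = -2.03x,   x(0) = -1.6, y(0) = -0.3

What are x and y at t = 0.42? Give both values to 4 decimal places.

-1.4371, 1.0562

Heun on (x,y): k1 = f(t_n, state_n); k2 = f(t_n + h, state_n + h·k1); state_{n+1} = state_n + (h/2)·(k1 + k2).
0.000000: (-1.600000, -0.300000)
  k1 = (-0.300000, 3.248000)
  predictor → (-1.663000, 0.382080)
  k2 = (0.382080, 3.375890)
  → (-1.591382, 0.395508)
0.210000: (-1.591382, 0.395508)
  k1 = (0.395508, 3.230505)
  predictor → (-1.508325, 1.073914)
  k2 = (1.073914, 3.061899)
  → (-1.437092, 1.056211)
(x(0.42), y(0.42)) ≈ (-1.4371, 1.0562)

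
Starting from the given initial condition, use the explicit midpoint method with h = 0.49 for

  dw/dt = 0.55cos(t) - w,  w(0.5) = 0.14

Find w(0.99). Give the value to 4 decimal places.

Midpoint: k1 = f(t_n, w_n); k2 = f(t_n + h/2, w_n + (h/2)·k1); w_{n+1} = w_n + h·k2.
t=0.500000, w=0.140000:
  k1 = f(0.500000, 0.140000) = 0.342670
  k2 = f(0.745000, 0.223954) = 0.180344
  w ← 0.140000 + 0.49·0.180344 = 0.228369
w(0.99) ≈ 0.2284

0.2284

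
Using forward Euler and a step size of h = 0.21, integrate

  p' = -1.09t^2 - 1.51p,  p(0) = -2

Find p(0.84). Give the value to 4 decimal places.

-0.5581

Euler: p_{n+1} = p_n + h·f(t_n, p_n).
t=0.000000, p=-2.000000: f=3.020000 → p ← -2.000000 + 0.21·3.020000 = -1.365800
t=0.210000, p=-1.365800: f=2.014289 → p ← -1.365800 + 0.21·2.014289 = -0.942799
t=0.420000, p=-0.942799: f=1.231351 → p ← -0.942799 + 0.21·1.231351 = -0.684216
t=0.630000, p=-0.684216: f=0.600545 → p ← -0.684216 + 0.21·0.600545 = -0.558101
p(0.84) ≈ -0.5581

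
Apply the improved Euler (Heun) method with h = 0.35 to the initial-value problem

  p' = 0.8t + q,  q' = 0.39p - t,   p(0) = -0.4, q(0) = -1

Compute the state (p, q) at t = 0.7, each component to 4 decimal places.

-1.0009, -1.4410

Heun on (p,q): k1 = f(t_n, state_n); k2 = f(t_n + h, state_n + h·k1); state_{n+1} = state_n + (h/2)·(k1 + k2).
0.000000: (-0.400000, -1.000000)
  k1 = (-1.000000, -0.156000)
  predictor → (-0.750000, -1.054600)
  k2 = (-0.774600, -0.642500)
  → (-0.710555, -1.139738)
0.350000: (-0.710555, -1.139738)
  k1 = (-0.859738, -0.627116)
  predictor → (-1.011463, -1.359228)
  k2 = (-0.799228, -1.094471)
  → (-1.000874, -1.441015)
(p(0.7), q(0.7)) ≈ (-1.0009, -1.4410)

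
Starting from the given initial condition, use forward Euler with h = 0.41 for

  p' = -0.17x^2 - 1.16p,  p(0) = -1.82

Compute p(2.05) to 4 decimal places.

Euler: p_{n+1} = p_n + h·f(x_n, p_n).
x=0.000000, p=-1.820000: f=2.111200 → p ← -1.820000 + 0.41·2.111200 = -0.954408
x=0.410000, p=-0.954408: f=1.078536 → p ← -0.954408 + 0.41·1.078536 = -0.512208
x=0.820000, p=-0.512208: f=0.479853 → p ← -0.512208 + 0.41·0.479853 = -0.315468
x=1.230000, p=-0.315468: f=0.108750 → p ← -0.315468 + 0.41·0.108750 = -0.270881
x=1.640000, p=-0.270881: f=-0.143010 → p ← -0.270881 + 0.41·(-0.143010) = -0.329515
p(2.05) ≈ -0.3295

-0.3295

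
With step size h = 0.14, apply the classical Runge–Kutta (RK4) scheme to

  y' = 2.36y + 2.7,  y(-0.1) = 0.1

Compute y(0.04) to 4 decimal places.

0.5870

RK4: k1 = f(t_n, y_n); k2 = f(t_n + h/2, y_n + (h/2)·k1); k3 = f(t_n + h/2, y_n + (h/2)·k2); k4 = f(t_n + h, y_n + h·k3); y_{n+1} = y_n + (h/6)·(k1 + 2k2 + 2k3 + k4).
t=-0.100000, y=0.100000:
  k1 = f(-0.100000, 0.100000) = 2.936000
  k2 = f(-0.030000, 0.305520) = 3.421027
  k3 = f(-0.030000, 0.339472) = 3.501154
  k4 = f(0.040000, 0.590162) = 4.092781
  y ← 0.100000 + (0.14/6)·(k1 + 2k2 + 2k3 + k4) = 0.587040
y(0.04) ≈ 0.5870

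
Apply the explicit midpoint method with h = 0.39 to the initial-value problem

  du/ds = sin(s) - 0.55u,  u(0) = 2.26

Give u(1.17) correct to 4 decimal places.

1.6985

Midpoint: k1 = f(s_n, u_n); k2 = f(s_n + h/2, u_n + (h/2)·k1); u_{n+1} = u_n + h·k2.
s=0.000000, u=2.260000:
  k1 = f(0.000000, 2.260000) = -1.243000
  k2 = f(0.195000, 2.017615) = -0.915922
  u ← 2.260000 + 0.39·(-0.915922) = 1.902791
s=0.390000, u=1.902791:
  k1 = f(0.390000, 1.902791) = -0.666346
  k2 = f(0.585000, 1.772853) = -0.422870
  u ← 1.902791 + 0.39·(-0.422870) = 1.737871
s=0.780000, u=1.737871:
  k1 = f(0.780000, 1.737871) = -0.252550
  k2 = f(0.975000, 1.688624) = -0.101041
  u ← 1.737871 + 0.39·(-0.101041) = 1.698465
u(1.17) ≈ 1.6985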